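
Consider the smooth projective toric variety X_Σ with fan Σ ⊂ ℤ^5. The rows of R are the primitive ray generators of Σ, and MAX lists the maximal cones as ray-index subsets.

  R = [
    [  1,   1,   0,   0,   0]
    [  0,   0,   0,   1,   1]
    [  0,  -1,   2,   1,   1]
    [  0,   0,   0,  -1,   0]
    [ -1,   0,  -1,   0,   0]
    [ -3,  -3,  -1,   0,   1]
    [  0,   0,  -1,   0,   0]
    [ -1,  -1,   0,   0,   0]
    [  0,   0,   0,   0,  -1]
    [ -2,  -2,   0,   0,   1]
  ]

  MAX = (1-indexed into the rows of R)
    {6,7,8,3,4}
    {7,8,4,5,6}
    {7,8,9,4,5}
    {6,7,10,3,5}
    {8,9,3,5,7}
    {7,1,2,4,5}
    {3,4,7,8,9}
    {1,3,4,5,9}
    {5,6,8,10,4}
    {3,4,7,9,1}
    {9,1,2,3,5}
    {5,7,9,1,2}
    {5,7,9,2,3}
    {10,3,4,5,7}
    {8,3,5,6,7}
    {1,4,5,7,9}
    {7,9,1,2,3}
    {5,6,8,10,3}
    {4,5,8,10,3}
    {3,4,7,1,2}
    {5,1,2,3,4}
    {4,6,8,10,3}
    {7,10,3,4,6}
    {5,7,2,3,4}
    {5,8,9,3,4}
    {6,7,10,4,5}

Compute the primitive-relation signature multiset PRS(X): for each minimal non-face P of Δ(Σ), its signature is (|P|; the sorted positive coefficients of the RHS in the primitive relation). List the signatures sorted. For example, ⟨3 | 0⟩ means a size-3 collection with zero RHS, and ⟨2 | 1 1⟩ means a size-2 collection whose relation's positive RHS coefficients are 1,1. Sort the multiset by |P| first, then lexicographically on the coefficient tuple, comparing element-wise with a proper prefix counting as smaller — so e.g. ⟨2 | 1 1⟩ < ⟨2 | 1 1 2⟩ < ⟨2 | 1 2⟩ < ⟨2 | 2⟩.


14 minimal non-faces of Δ(Σ) (on 10 rays):

  {1,8}:  v_{1} + v_{8} = 0  ⇒ sig = ⟨2 | 0⟩
  {1,6}:  v_{1} + v_{6} = v_{7} + v_{10}  ⇒ sig = ⟨2 | 1 1⟩
  {2,8}:  v_{2} + v_{8} = v_{3} + v_{5} + v_{7}  ⇒ sig = ⟨2 | 1 1 1⟩
  {1,10}:  v_{1} + v_{10} = v_{3} + v_{4} + v_{5} + v_{7}  ⇒ sig = ⟨2 | 1 1 1 1⟩
  {2,6}:  v_{2} + v_{6} = v_{3} + v_{5} + 2·v_{7} + v_{10}  ⇒ sig = ⟨2 | 1 1 1 2⟩
  {2,10}:  v_{2} + v_{10} = 2·v_{3} + v_{4} + 2·v_{5} + 2·v_{7}  ⇒ sig = ⟨2 | 1 2 2 2⟩
  {6,9}:  v_{6} + v_{9} = v_{7} + 3·v_{8}  ⇒ sig = ⟨2 | 1 3⟩
  {9,10}:  v_{9} + v_{10} = 2·v_{8}  ⇒ sig = ⟨2 | 2⟩
  {2,4,9}:  v_{2} + v_{4} + v_{9} = 0  ⇒ sig = ⟨3 | 0⟩
  {7,8,10}:  v_{7} + v_{8} + v_{10} = v_{6}  ⇒ sig = ⟨3 | 1⟩
  {1,3,5,7}:  v_{1} + v_{3} + v_{5} + v_{7} = v_{2}  ⇒ sig = ⟨4 | 1⟩
  {3,4,5,6}:  v_{3} + v_{4} + v_{5} + v_{6} = 2·v_{10}  ⇒ sig = ⟨4 | 2⟩
  {3,4,5,7,8}:  v_{3} + v_{4} + v_{5} + v_{7} + v_{8} = v_{10}  ⇒ sig = ⟨5 | 1⟩
  {3,4,5,7,9}:  v_{3} + v_{4} + v_{5} + v_{7} + v_{9} = v_{8}  ⇒ sig = ⟨5 | 1⟩

so the primitive-relation signature multiset is
{ ⟨2 | 0⟩,  ⟨2 | 1 1⟩,  ⟨2 | 1 1 1⟩,  ⟨2 | 1 1 1 1⟩,  ⟨2 | 1 1 1 2⟩,  ⟨2 | 1 2 2 2⟩,  ⟨2 | 1 3⟩,  ⟨2 | 2⟩,  ⟨3 | 0⟩,  ⟨3 | 1⟩,  ⟨4 | 1⟩,  ⟨4 | 2⟩,  ⟨5 | 1⟩ ×2 }


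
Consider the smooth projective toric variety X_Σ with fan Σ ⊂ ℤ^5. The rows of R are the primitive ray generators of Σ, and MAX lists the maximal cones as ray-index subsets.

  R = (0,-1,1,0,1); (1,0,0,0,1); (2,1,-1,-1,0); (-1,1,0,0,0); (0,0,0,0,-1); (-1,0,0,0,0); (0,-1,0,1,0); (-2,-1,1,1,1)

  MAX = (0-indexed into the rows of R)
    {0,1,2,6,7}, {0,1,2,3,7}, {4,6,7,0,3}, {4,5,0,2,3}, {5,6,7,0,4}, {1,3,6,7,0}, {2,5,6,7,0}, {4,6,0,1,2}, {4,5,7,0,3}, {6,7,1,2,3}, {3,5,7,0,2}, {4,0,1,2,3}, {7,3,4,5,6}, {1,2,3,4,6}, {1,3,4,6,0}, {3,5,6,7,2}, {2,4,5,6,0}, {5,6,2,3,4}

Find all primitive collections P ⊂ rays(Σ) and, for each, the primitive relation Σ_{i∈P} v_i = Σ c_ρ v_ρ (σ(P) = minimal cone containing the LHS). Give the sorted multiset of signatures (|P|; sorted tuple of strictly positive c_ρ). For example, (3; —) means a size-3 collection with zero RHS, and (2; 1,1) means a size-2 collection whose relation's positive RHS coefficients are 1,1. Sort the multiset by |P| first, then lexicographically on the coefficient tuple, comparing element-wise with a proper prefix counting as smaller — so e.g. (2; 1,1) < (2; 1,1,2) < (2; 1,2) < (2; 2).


The 5 primitive collections of Σ (r=8, n=5):

  • {1,5}:  v_{1} + v_{5} = v_{2} + v_{7}  ⟹  sig = (2; 1,1)
  • {2,4,7}:  v_{2} + v_{4} + v_{7} = 0  ⟹  sig = (3; —)
  • {1,4,7}:  v_{1} + v_{4} + v_{7} = v_{0} + v_{3} + v_{6}  ⟹  sig = (3; 1,1,1)
  • {0,2,3,6}:  v_{0} + v_{2} + v_{3} + v_{6} = v_{1}  ⟹  sig = (4; 1)
  • {0,3,5,6}:  v_{0} + v_{3} + v_{5} + v_{6} = v_{7}  ⟹  sig = (4; 1)

so the primitive-relation signature multiset is
    (2; 1,1)
    (3; —)
    (3; 1,1,1)
    (4; 1)
    (4; 1)


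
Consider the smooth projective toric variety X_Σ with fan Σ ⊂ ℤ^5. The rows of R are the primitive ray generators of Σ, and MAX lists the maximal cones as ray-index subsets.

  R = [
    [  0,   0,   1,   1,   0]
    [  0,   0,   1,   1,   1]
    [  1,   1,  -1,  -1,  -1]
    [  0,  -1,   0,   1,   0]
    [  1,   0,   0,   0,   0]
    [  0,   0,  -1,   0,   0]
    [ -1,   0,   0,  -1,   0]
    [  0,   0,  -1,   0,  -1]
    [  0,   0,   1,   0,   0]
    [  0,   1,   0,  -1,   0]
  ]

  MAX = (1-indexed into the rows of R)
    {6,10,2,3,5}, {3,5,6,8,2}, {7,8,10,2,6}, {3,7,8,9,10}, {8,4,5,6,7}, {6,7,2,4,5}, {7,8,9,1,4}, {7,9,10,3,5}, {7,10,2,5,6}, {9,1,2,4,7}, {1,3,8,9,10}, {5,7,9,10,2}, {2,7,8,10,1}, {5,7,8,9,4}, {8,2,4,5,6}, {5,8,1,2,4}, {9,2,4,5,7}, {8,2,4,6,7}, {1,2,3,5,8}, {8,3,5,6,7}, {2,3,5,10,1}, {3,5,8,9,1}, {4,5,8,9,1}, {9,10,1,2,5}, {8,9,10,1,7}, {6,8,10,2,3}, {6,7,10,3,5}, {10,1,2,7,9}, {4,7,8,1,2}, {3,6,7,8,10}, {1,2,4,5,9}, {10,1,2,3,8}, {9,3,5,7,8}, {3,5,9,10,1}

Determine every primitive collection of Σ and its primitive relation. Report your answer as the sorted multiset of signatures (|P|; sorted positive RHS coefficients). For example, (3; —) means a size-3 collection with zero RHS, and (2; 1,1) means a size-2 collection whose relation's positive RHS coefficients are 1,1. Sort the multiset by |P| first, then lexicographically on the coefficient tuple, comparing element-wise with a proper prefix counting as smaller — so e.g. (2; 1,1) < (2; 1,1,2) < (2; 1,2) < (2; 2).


Primitive collections (11):

  {4,10}:  v_{4} + v_{10} = 0  →  sig = (2; —)
  {6,9}:  v_{6} + v_{9} = 0  →  sig = (2; —)
  {1,6}:  v_{1} + v_{6} = v_{2} + v_{8}  →  sig = (2; 1,1)
  {3,4}:  v_{3} + v_{4} = v_{5} + v_{8}  →  sig = (2; 1,1)
  {1,5,7}:  v_{1} + v_{5} + v_{7} = v_{9}  →  sig = (3; 1)
  {2,3,7}:  v_{2} + v_{3} + v_{7} = v_{10}  →  sig = (3; 1)
  {2,8,9}:  v_{2} + v_{8} + v_{9} = v_{1}  →  sig = (3; 1)
  {5,8,10}:  v_{5} + v_{8} + v_{10} = v_{3}  →  sig = (3; 1)
  {1,3,7}:  v_{1} + v_{3} + v_{7} = v_{8} + v_{9} + v_{10}  →  sig = (3; 1,1,1)
  {2,3,9}:  v_{2} + v_{3} + v_{9} = v_{1} + v_{5} + v_{10}  →  sig = (3; 1,1,1)
  {2,5,7,8}:  v_{2} + v_{5} + v_{7} + v_{8} = 0  →  sig = (4; —)

Hence PRS(X_Σ) =
[(2; —), (2; —), (2; 1,1), (2; 1,1), (3; 1), (3; 1), (3; 1), (3; 1), (3; 1,1,1), (3; 1,1,1), (4; —)]


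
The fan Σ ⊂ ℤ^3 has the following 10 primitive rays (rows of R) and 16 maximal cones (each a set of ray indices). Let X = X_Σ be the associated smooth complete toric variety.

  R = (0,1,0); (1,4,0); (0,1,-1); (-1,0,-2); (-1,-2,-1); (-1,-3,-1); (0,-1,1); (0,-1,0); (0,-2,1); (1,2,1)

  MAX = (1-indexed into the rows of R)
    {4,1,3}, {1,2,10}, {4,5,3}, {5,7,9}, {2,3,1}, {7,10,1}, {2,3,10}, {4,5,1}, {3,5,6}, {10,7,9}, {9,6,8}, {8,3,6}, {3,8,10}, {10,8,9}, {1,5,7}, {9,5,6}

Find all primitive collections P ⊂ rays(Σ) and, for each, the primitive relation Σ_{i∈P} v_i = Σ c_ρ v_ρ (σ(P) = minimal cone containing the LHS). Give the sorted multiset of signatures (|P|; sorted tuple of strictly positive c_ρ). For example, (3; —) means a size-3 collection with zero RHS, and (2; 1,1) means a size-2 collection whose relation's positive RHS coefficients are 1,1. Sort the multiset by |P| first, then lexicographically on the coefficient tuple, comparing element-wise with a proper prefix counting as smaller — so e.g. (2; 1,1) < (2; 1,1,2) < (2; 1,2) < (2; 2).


23 collections generate NE(X_Σ); each relation:

  • {1,8}:  v_{1} + v_{8} = 0  →  sig = (2; —)
  • {3,7}:  v_{3} + v_{7} = 0  →  sig = (2; —)
  • {5,10}:  v_{5} + v_{10} = 0  →  sig = (2; —)
  • {1,6}:  v_{1} + v_{6} = v_{5}  →  sig = (2; 1)
  • {1,9}:  v_{1} + v_{9} = v_{7}  →  sig = (2; 1)
  • {2,6}:  v_{2} + v_{6} = v_{3}  →  sig = (2; 1)
  • {2,9}:  v_{2} + v_{9} = v_{10}  →  sig = (2; 1)
  • {3,9}:  v_{3} + v_{9} = v_{8}  →  sig = (2; 1)
  • {4,9}:  v_{4} + v_{9} = v_{5}  →  sig = (2; 1)
  • {5,8}:  v_{5} + v_{8} = v_{6}  →  sig = (2; 1)
  • {6,10}:  v_{6} + v_{10} = v_{8}  →  sig = (2; 1)
  • {7,8}:  v_{7} + v_{8} = v_{9}  →  sig = (2; 1)
  • {2,5}:  v_{2} + v_{5} = v_{1} + v_{3}  →  sig = (2; 1,1)
  • {2,7}:  v_{2} + v_{7} = v_{1} + v_{10}  →  sig = (2; 1,1)
  • {2,8}:  v_{2} + v_{8} = v_{3} + v_{10}  →  sig = (2; 1,1)
  • {4,7}:  v_{4} + v_{7} = v_{1} + v_{5}  →  sig = (2; 1,1)
  • {4,8}:  v_{4} + v_{8} = v_{3} + v_{5}  →  sig = (2; 1,1)
  • {4,10}:  v_{4} + v_{10} = v_{1} + v_{3}  →  sig = (2; 1,1)
  • {6,7}:  v_{6} + v_{7} = v_{5} + v_{9}  →  sig = (2; 1,1)
  • {4,6}:  v_{4} + v_{6} = v_{3} + 2·v_{5}  →  sig = (2; 1,2)
  • {2,4}:  v_{2} + v_{4} = 2·v_{1} + 2·v_{3}  →  sig = (2; 2,2)
  • {1,3,5}:  v_{1} + v_{3} + v_{5} = v_{4}  →  sig = (3; 1)
  • {1,3,10}:  v_{1} + v_{3} + v_{10} = v_{2}  →  sig = (3; 1)

Hence PRS(X_Σ) =
    |P|=2: 21 collections, coeffs (), (), (), (1), (1), (1), (1), (1), (1), (1), (1), (1), (1,1), (1,1), (1,1), (1,1), (1,1), (1,1), (1,1), (1,2), (2,2)
    |P|=3: 2 collections, coeffs (1), (1)


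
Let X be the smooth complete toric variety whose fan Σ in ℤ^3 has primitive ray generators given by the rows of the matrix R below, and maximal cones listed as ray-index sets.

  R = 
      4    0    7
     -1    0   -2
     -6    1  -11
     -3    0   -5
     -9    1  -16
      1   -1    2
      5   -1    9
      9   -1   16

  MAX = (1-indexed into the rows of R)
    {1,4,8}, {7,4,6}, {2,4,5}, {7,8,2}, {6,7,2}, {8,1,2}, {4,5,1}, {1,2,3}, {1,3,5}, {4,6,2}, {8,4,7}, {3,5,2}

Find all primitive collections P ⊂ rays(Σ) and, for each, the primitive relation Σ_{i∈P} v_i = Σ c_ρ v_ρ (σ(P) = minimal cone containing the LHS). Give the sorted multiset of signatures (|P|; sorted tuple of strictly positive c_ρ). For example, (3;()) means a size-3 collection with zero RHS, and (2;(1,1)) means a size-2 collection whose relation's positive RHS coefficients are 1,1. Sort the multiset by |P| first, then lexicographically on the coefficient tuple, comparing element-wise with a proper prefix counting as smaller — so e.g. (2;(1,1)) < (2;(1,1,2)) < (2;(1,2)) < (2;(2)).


Primitive collections (14):

  P={5,8}:  v_{5} + v_{8} = 0  ⇒ sig = (2;())
  P={1,6}:  v_{1} + v_{6} = v_{7}  ⇒ sig = (2;(1))
  P={1,7}:  v_{1} + v_{7} = v_{8}  ⇒ sig = (2;(1))
  P={3,4}:  v_{3} + v_{4} = v_{5}  ⇒ sig = (2;(1))
  P={3,7}:  v_{3} + v_{7} = v_{2}  ⇒ sig = (2;(1))
  P={3,8}:  v_{3} + v_{8} = v_{1} + v_{2}  ⇒ sig = (2;(1,1))
  P={5,7}:  v_{5} + v_{7} = v_{2} + v_{4}  ⇒ sig = (2;(1,1))
  P={3,6}:  v_{3} + v_{6} = 2·v_{2} + v_{4}  ⇒ sig = (2;(1,2))
  P={6,8}:  v_{6} + v_{8} = 2·v_{7}  ⇒ sig = (2;(2))
  P={5,6}:  v_{5} + v_{6} = 2·v_{2} + 2·v_{4}  ⇒ sig = (2;(2,2))
  P={1,2,4}:  v_{1} + v_{2} + v_{4} = 0  ⇒ sig = (3;())
  P={1,2,5}:  v_{1} + v_{2} + v_{5} = v_{3}  ⇒ sig = (3;(1))
  P={2,4,7}:  v_{2} + v_{4} + v_{7} = v_{6}  ⇒ sig = (3;(1))
  P={2,4,8}:  v_{2} + v_{4} + v_{8} = v_{7}  ⇒ sig = (3;(1))

Hence PRS(X_Σ) =
[(2;()), (2;(1)), (2;(1)), (2;(1)), (2;(1)), (2;(1,1)), (2;(1,1)), (2;(1,2)), (2;(2)), (2;(2,2)), (3;()), (3;(1)), (3;(1)), (3;(1))]


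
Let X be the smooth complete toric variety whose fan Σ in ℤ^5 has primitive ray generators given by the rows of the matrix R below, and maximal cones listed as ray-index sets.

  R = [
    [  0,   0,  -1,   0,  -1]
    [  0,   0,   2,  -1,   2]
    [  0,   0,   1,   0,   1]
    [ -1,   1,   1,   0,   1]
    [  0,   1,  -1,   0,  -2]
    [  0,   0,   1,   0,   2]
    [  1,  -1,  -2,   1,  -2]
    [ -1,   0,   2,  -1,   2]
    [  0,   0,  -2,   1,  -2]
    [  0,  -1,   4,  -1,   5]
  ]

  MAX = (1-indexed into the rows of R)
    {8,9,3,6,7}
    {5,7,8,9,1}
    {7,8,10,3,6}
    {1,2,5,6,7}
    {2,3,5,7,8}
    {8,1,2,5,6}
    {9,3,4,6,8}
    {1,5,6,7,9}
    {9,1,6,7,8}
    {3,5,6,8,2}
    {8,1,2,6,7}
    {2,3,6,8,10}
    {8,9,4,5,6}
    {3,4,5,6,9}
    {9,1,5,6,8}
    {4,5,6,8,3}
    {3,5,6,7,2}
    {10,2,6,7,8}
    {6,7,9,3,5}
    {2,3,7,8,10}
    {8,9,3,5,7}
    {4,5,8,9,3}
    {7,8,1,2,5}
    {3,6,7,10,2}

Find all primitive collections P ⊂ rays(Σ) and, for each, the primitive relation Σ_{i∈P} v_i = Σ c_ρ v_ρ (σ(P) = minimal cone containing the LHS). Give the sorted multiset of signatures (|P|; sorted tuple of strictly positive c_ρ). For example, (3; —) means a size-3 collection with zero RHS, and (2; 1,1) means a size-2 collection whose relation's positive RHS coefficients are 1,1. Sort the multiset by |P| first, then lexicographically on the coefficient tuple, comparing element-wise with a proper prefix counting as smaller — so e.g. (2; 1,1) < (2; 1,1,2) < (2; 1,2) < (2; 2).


Primitive collections (12):

  P={1,3}:  v_{1} + v_{3} = 0 ; sig = (2; —)
  P={2,9}:  v_{2} + v_{9} = 0 ; sig = (2; —)
  P={4,7}:  v_{4} + v_{7} = v_{3} + v_{9} ; sig = (2; 1,1)
  P={5,10}:  v_{5} + v_{10} = v_{2} + v_{3} ; sig = (2; 1,1)
  P={1,4}:  v_{1} + v_{4} = v_{5} + v_{6} + v_{8} + v_{9} ; sig = (2; 1,1,1,1)
  P={1,10}:  v_{1} + v_{10} = v_{2} + v_{6} + v_{7} + v_{8} ; sig = (2; 1,1,1,1)
  P={2,4}:  v_{2} + v_{4} = v_{3} + v_{5} + v_{6} + v_{8} ; sig = (2; 1,1,1,1)
  P={9,10}:  v_{9} + v_{10} = v_{3} + v_{6} + v_{7} + v_{8} ; sig = (2; 1,1,1,1)
  P={4,10}:  v_{4} + v_{10} = 2·v_{3} + v_{6} + v_{8} ; sig = (2; 1,1,2)
  P={5,6,7,8}:  v_{5} + v_{6} + v_{7} + v_{8} = 0 ; sig = (4; —)
  P={2,3,6,7,8}:  v_{2} + v_{3} + v_{6} + v_{7} + v_{8} = v_{10} ; sig = (5; 1)
  P={3,5,6,8,9}:  v_{3} + v_{5} + v_{6} + v_{8} + v_{9} = v_{4} ; sig = (5; 1)

Hence PRS(X_Σ) =
{ (2; —) ×2,  (2; 1,1) ×2,  (2; 1,1,1,1) ×4,  (2; 1,1,2),  (4; —),  (5; 1) ×2 }


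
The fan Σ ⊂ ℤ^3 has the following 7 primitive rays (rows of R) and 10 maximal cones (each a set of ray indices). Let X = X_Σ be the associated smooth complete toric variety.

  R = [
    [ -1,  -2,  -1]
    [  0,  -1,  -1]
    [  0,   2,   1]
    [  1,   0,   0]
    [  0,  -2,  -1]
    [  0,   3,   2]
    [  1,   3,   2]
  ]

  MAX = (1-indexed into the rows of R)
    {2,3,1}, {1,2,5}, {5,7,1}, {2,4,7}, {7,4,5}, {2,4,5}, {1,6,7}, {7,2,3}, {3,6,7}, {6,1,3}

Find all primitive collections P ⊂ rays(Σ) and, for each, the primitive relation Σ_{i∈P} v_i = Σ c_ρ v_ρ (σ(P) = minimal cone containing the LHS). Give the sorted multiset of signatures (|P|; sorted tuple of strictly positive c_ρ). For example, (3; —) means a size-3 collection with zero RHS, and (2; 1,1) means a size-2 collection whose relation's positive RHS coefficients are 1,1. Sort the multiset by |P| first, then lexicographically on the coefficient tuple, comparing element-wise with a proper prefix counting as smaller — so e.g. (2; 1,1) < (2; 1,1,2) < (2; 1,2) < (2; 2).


Primitive collections (9):

  P = {3,5}:  v_{3} + v_{5} = 0  so sig = (2; —)
  P = {1,4}:  v_{1} + v_{4} = v_{5}  so sig = (2; 1)
  P = {2,6}:  v_{2} + v_{6} = v_{3}  so sig = (2; 1)
  P = {4,6}:  v_{4} + v_{6} = v_{7}  so sig = (2; 1)
  P = {3,4}:  v_{3} + v_{4} = v_{2} + v_{7}  so sig = (2; 1,1)
  P = {5,6}:  v_{5} + v_{6} = v_{1} + v_{7}  so sig = (2; 1,1)
  P = {1,2,7}:  v_{1} + v_{2} + v_{7} = 0  so sig = (3; —)
  P = {1,3,7}:  v_{1} + v_{3} + v_{7} = v_{6}  so sig = (3; 1)
  P = {2,5,7}:  v_{2} + v_{5} + v_{7} = v_{4}  so sig = (3; 1)

so the primitive-relation signature multiset is
[(2; —), (2; 1), (2; 1), (2; 1), (2; 1,1), (2; 1,1), (3; —), (3; 1), (3; 1)]


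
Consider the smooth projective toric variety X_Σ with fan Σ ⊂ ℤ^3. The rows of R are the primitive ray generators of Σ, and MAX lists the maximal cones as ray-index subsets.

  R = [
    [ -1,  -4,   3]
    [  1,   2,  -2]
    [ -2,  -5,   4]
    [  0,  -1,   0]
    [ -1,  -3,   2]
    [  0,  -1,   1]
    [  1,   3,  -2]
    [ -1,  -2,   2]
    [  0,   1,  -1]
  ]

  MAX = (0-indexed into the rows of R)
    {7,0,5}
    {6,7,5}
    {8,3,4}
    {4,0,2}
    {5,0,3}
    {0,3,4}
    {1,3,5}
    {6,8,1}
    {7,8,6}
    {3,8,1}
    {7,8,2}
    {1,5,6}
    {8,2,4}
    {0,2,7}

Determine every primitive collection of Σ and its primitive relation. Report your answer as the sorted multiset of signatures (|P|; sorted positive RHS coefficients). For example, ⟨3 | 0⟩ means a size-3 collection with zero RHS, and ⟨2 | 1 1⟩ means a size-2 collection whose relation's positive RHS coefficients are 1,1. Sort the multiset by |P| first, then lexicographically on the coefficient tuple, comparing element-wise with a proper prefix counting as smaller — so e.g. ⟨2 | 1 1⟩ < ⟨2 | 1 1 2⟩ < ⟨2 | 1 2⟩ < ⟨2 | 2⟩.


Δ(Σ) — 9 vertices, 15 min non-faces:

  {1,7}:  v_{1} + v_{7} = 0  ⇒ sig = ⟨2 | 0⟩
  {4,6}:  v_{4} + v_{6} = 0  ⇒ sig = ⟨2 | 0⟩
  {5,8}:  v_{5} + v_{8} = 0  ⇒ sig = ⟨2 | 0⟩
  {0,6}:  v_{0} + v_{6} = v_{5}  ⇒ sig = ⟨2 | 1⟩
  {0,8}:  v_{0} + v_{8} = v_{4}  ⇒ sig = ⟨2 | 1⟩
  {1,2}:  v_{1} + v_{2} = v_{4}  ⇒ sig = ⟨2 | 1⟩
  {1,4}:  v_{1} + v_{4} = v_{3}  ⇒ sig = ⟨2 | 1⟩
  {2,6}:  v_{2} + v_{6} = v_{7}  ⇒ sig = ⟨2 | 1⟩
  {3,6}:  v_{3} + v_{6} = v_{1}  ⇒ sig = ⟨2 | 1⟩
  {3,7}:  v_{3} + v_{7} = v_{4}  ⇒ sig = ⟨2 | 1⟩
  {4,5}:  v_{4} + v_{5} = v_{0}  ⇒ sig = ⟨2 | 1⟩
  {4,7}:  v_{4} + v_{7} = v_{2}  ⇒ sig = ⟨2 | 1⟩
  {0,1}:  v_{0} + v_{1} = v_{3} + v_{5}  ⇒ sig = ⟨2 | 1 1⟩
  {2,5}:  v_{2} + v_{5} = v_{0} + v_{7}  ⇒ sig = ⟨2 | 1 1⟩
  {2,3}:  v_{2} + v_{3} = 2·v_{4}  ⇒ sig = ⟨2 | 2⟩

so the primitive-relation signature multiset is
[⟨2 | 0⟩, ⟨2 | 0⟩, ⟨2 | 0⟩, ⟨2 | 1⟩, ⟨2 | 1⟩, ⟨2 | 1⟩, ⟨2 | 1⟩, ⟨2 | 1⟩, ⟨2 | 1⟩, ⟨2 | 1⟩, ⟨2 | 1⟩, ⟨2 | 1⟩, ⟨2 | 1 1⟩, ⟨2 | 1 1⟩, ⟨2 | 2⟩]


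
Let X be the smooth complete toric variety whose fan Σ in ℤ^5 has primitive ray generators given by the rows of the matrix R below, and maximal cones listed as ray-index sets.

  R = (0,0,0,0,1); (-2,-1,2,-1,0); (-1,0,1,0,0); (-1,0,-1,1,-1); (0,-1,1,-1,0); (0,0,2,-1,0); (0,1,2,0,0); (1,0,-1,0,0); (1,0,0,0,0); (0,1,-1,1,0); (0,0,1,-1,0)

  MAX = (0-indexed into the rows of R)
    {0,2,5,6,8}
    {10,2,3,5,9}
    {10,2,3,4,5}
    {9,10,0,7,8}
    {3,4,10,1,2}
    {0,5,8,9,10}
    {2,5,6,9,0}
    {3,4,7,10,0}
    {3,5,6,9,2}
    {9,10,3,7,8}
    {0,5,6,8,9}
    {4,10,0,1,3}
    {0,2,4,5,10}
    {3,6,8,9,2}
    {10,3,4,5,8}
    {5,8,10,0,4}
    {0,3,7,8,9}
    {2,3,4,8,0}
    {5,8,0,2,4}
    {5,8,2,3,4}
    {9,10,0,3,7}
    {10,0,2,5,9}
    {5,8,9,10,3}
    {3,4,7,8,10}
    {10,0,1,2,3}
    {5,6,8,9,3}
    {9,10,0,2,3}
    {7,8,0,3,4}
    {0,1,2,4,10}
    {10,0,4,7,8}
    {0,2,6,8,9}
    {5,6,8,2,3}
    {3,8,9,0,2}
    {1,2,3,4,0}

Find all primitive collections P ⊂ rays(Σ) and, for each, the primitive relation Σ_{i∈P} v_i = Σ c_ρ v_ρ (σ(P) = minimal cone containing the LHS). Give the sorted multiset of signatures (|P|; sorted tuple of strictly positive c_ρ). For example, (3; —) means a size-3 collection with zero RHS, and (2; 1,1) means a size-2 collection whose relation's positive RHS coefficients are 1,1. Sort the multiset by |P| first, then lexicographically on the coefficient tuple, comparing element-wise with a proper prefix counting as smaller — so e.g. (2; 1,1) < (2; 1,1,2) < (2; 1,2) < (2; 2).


|primitive collections| = 17. Relations:

  P={2,7}:  v_{2} + v_{7} = 0 ; sig = (2; —)
  P={4,9}:  v_{4} + v_{9} = 0 ; sig = (2; —)
  P={1,8}:  v_{1} + v_{8} = v_{2} + v_{4} ; sig = (2; 1,1)
  P={5,7}:  v_{5} + v_{7} = v_{8} + v_{10} ; sig = (2; 1,1)
  P={4,6}:  v_{4} + v_{6} = v_{2} + v_{5} + v_{8} ; sig = (2; 1,1,1)
  P={6,7}:  v_{6} + v_{7} = v_{5} + v_{8} + v_{9} ; sig = (2; 1,1,1)
  P={1,7}:  v_{1} + v_{7} = v_{0} + v_{3} + v_{4} + v_{10} ; sig = (2; 1,1,1,1)
  P={1,9}:  v_{1} + v_{9} = v_{0} + v_{2} + v_{3} + v_{10} ; sig = (2; 1,1,1,1)
  P={1,5}:  v_{1} + v_{5} = 2·v_{2} + v_{4} + v_{10} ; sig = (2; 1,1,2)
  P={1,6}:  v_{1} + v_{6} = 2·v_{2} + v_{5} ; sig = (2; 1,2)
  P={6,10}:  v_{6} + v_{10} = 2·v_{5} + v_{9} ; sig = (2; 1,2)
  P={0,3,5}:  v_{0} + v_{3} + v_{5} = v_{2} ; sig = (3; 1)
  P={2,8,10}:  v_{2} + v_{8} + v_{10} = v_{5} ; sig = (3; 1)
  P={0,3,6}:  v_{0} + v_{3} + v_{6} = 2·v_{2} + v_{8} + v_{9} ; sig = (3; 1,1,2)
  P={0,3,8,10}:  v_{0} + v_{3} + v_{8} + v_{10} = 0 ; sig = (4; —)
  P={2,5,8,9}:  v_{2} + v_{5} + v_{8} + v_{9} = v_{6} ; sig = (4; 1)
  P={0,2,3,4,10}:  v_{0} + v_{2} + v_{3} + v_{4} + v_{10} = v_{1} ; sig = (5; 1)

so the primitive-relation signature multiset is
[(2; —), (2; —), (2; 1,1), (2; 1,1), (2; 1,1,1), (2; 1,1,1), (2; 1,1,1,1), (2; 1,1,1,1), (2; 1,1,2), (2; 1,2), (2; 1,2), (3; 1), (3; 1), (3; 1,1,2), (4; —), (4; 1), (5; 1)]


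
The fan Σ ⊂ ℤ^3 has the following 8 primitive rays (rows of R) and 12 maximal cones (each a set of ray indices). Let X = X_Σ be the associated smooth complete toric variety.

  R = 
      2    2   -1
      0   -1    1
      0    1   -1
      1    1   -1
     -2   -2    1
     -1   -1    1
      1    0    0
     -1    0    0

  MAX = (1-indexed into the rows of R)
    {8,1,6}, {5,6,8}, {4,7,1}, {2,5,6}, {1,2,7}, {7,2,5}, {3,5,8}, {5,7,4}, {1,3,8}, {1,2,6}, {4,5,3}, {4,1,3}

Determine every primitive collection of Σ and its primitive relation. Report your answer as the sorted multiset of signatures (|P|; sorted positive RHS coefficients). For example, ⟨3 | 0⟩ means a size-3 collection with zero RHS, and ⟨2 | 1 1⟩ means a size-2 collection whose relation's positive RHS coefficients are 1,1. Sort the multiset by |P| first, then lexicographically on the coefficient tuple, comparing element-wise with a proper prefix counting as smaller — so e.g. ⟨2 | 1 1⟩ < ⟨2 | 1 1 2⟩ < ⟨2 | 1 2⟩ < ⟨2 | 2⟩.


|primitive collections| = 10. Relations:

  P = {1,5}:  v_{1} + v_{5} = 0  →  sig = ⟨2 | 0⟩
  P = {2,3}:  v_{2} + v_{3} = 0  →  sig = ⟨2 | 0⟩
  P = {4,6}:  v_{4} + v_{6} = 0  →  sig = ⟨2 | 0⟩
  P = {7,8}:  v_{7} + v_{8} = 0  →  sig = ⟨2 | 0⟩
  P = {2,4}:  v_{2} + v_{4} = v_{7}  →  sig = ⟨2 | 1⟩
  P = {2,8}:  v_{2} + v_{8} = v_{6}  →  sig = ⟨2 | 1⟩
  P = {3,6}:  v_{3} + v_{6} = v_{8}  →  sig = ⟨2 | 1⟩
  P = {3,7}:  v_{3} + v_{7} = v_{4}  →  sig = ⟨2 | 1⟩
  P = {4,8}:  v_{4} + v_{8} = v_{3}  →  sig = ⟨2 | 1⟩
  P = {6,7}:  v_{6} + v_{7} = v_{2}  →  sig = ⟨2 | 1⟩

Hence PRS(X_Σ) =
    ⟨2 | 0⟩
    ⟨2 | 0⟩
    ⟨2 | 0⟩
    ⟨2 | 0⟩
    ⟨2 | 1⟩
    ⟨2 | 1⟩
    ⟨2 | 1⟩
    ⟨2 | 1⟩
    ⟨2 | 1⟩
    ⟨2 | 1⟩


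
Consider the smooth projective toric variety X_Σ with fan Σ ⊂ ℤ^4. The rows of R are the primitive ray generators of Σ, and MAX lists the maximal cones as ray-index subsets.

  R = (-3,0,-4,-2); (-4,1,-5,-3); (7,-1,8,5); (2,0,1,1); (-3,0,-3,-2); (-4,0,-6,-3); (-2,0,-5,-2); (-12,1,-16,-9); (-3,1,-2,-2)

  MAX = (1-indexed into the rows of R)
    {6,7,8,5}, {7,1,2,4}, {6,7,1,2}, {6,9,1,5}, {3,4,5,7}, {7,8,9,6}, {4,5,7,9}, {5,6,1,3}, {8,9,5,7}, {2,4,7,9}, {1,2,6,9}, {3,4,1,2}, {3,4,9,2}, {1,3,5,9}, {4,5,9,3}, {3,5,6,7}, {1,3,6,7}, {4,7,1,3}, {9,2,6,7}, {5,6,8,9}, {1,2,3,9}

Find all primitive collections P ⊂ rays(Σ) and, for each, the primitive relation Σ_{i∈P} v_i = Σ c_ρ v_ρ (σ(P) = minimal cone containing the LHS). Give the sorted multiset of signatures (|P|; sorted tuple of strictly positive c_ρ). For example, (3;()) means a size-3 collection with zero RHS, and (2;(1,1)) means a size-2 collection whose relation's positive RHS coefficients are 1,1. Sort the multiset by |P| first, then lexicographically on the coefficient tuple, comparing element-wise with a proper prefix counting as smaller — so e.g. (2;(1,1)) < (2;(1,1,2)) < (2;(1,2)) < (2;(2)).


15 collections generate NE(X_Σ); each relation:

  • {4,6}:  v_{4} + v_{6} = v_{7} — sig = (2;(1))
  • {2,5}:  v_{2} + v_{5} = v_{6} + v_{9} — sig = (2;(1,1))
  • {3,8}:  v_{3} + v_{8} = v_{5} + v_{7} — sig = (2;(1,1))
  • {4,8}:  v_{4} + v_{8} = v_{5} + 2·v_{7} + v_{9} — sig = (2;(1,1,2))
  • {2,8}:  v_{2} + v_{8} = 2·v_{6} + v_{7} + 2·v_{9} — sig = (2;(1,2,2))
  • {1,8}:  v_{1} + v_{8} = 3·v_{6} + v_{9} — sig = (2;(1,3))
  • {3,6,9}:  v_{3} + v_{6} + v_{9} = 0 — sig = (3;())
  • {1,4,5}:  v_{1} + v_{4} + v_{5} = v_{6} — sig = (3;(1))
  • {1,4,9}:  v_{1} + v_{4} + v_{9} = v_{2} — sig = (3;(1))
  • {3,7,9}:  v_{3} + v_{7} + v_{9} = v_{4} — sig = (3;(1))
  • {1,7,9}:  v_{1} + v_{7} + v_{9} = v_{2} + v_{6} — sig = (3;(1,1))
  • {2,3,6}:  v_{2} + v_{3} + v_{6} = v_{1} + v_{4} — sig = (3;(1,1))
  • {2,3,7}:  v_{2} + v_{3} + v_{7} = v_{1} + 2·v_{4} — sig = (3;(1,2))
  • {1,5,7}:  v_{1} + v_{5} + v_{7} = 2·v_{6} — sig = (3;(2))
  • {5,6,7,9}:  v_{5} + v_{6} + v_{7} + v_{9} = v_{8} — sig = (4;(1))

so the primitive-relation signature multiset is
    |P|=2: 6 collections, coeffs (1), (1,1), (1,1), (1,1,2), (1,2,2), (1,3)
    |P|=3: 8 collections, coeffs (), (1), (1), (1), (1,1), (1,1), (1,2), (2)
    |P|=4: 1 collection, coeffs (1)


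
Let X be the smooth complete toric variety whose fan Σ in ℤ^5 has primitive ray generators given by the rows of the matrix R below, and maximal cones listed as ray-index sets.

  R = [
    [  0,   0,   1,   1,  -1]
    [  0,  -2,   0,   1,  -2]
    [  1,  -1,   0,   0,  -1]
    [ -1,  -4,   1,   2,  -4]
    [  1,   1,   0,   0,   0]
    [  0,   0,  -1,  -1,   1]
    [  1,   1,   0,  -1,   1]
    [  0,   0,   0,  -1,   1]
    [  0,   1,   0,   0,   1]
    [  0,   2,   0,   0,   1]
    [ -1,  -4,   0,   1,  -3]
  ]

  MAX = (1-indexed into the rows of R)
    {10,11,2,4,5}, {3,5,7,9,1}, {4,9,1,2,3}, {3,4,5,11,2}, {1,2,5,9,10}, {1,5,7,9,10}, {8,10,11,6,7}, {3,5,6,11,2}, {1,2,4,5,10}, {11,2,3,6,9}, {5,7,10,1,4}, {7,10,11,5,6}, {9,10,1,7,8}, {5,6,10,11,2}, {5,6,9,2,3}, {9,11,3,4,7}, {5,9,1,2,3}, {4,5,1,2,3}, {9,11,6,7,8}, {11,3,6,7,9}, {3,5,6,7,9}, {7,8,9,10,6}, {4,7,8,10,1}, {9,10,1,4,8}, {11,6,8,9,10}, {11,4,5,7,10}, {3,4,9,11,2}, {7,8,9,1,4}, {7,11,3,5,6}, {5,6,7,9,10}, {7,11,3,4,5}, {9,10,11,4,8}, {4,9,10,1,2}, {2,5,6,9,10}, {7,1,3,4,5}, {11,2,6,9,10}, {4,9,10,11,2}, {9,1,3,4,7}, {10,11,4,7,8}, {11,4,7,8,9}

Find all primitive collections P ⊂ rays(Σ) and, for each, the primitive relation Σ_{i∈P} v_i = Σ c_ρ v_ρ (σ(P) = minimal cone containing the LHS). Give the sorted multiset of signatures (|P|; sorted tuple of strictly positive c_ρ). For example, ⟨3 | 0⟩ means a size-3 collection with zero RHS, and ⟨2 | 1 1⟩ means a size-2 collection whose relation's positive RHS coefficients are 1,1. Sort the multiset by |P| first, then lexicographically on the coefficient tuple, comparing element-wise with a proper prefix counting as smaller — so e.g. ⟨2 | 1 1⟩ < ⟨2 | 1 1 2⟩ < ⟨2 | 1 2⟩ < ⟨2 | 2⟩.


Δ(Σ) — 11 vertices, 12 min non-faces:

  {1,6}:  v_{1} + v_{6} = 0  so sig = ⟨2 | 0⟩
  {1,11}:  v_{1} + v_{11} = v_{4}  so sig = ⟨2 | 1⟩
  {2,7}:  v_{2} + v_{7} = v_{3}  so sig = ⟨2 | 1⟩
  {3,10}:  v_{3} + v_{10} = v_{5}  so sig = ⟨2 | 1⟩
  {4,6}:  v_{4} + v_{6} = v_{11}  so sig = ⟨2 | 1⟩
  {5,8}:  v_{5} + v_{8} = v_{7}  so sig = ⟨2 | 1⟩
  {2,8}:  v_{2} + v_{8} = v_{7} + v_{9} + v_{11}  so sig = ⟨2 | 1 1 1⟩
  {3,8}:  v_{3} + v_{8} = 2·v_{7} + v_{9} + v_{11}  so sig = ⟨2 | 1 1 2⟩
  {5,9,11}:  v_{5} + v_{9} + v_{11} = v_{2}  so sig = ⟨3 | 1⟩
  {4,5,9}:  v_{4} + v_{5} + v_{9} = v_{1} + v_{2}  so sig = ⟨3 | 1 1⟩
  {7,9,10,11}:  v_{7} + v_{9} + v_{10} + v_{11} = 0  so sig = ⟨4 | 0⟩
  {4,7,9,10}:  v_{4} + v_{7} + v_{9} + v_{10} = v_{1}  so sig = ⟨4 | 1⟩

Hence PRS(X_Σ) =
[⟨2 | 0⟩, ⟨2 | 1⟩, ⟨2 | 1⟩, ⟨2 | 1⟩, ⟨2 | 1⟩, ⟨2 | 1⟩, ⟨2 | 1 1 1⟩, ⟨2 | 1 1 2⟩, ⟨3 | 1⟩, ⟨3 | 1 1⟩, ⟨4 | 0⟩, ⟨4 | 1⟩]


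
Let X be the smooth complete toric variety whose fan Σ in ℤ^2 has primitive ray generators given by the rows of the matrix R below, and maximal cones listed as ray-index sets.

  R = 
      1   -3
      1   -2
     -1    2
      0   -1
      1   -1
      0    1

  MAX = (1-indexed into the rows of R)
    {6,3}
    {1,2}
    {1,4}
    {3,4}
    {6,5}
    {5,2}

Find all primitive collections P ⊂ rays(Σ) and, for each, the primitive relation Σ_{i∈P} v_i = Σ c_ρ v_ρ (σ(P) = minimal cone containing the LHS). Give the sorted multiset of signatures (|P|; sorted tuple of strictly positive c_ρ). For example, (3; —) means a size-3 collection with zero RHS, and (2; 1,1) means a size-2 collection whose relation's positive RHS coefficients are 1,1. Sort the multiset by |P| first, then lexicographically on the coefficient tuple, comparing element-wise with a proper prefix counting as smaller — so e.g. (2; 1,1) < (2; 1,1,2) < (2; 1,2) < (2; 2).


Primitive collections (9):

  P = {2,3}:  v_{2} + v_{3} = 0  ⟹  sig = (2; —)
  P = {4,6}:  v_{4} + v_{6} = 0  ⟹  sig = (2; —)
  P = {1,3}:  v_{1} + v_{3} = v_{4}  ⟹  sig = (2; 1)
  P = {1,6}:  v_{1} + v_{6} = v_{2}  ⟹  sig = (2; 1)
  P = {2,4}:  v_{2} + v_{4} = v_{1}  ⟹  sig = (2; 1)
  P = {2,6}:  v_{2} + v_{6} = v_{5}  ⟹  sig = (2; 1)
  P = {3,5}:  v_{3} + v_{5} = v_{6}  ⟹  sig = (2; 1)
  P = {4,5}:  v_{4} + v_{5} = v_{2}  ⟹  sig = (2; 1)
  P = {1,5}:  v_{1} + v_{5} = 2·v_{2}  ⟹  sig = (2; 2)

Sorted signature multiset PRS(X):
{ (2; —) ×2,  (2; 1) ×6,  (2; 2) }


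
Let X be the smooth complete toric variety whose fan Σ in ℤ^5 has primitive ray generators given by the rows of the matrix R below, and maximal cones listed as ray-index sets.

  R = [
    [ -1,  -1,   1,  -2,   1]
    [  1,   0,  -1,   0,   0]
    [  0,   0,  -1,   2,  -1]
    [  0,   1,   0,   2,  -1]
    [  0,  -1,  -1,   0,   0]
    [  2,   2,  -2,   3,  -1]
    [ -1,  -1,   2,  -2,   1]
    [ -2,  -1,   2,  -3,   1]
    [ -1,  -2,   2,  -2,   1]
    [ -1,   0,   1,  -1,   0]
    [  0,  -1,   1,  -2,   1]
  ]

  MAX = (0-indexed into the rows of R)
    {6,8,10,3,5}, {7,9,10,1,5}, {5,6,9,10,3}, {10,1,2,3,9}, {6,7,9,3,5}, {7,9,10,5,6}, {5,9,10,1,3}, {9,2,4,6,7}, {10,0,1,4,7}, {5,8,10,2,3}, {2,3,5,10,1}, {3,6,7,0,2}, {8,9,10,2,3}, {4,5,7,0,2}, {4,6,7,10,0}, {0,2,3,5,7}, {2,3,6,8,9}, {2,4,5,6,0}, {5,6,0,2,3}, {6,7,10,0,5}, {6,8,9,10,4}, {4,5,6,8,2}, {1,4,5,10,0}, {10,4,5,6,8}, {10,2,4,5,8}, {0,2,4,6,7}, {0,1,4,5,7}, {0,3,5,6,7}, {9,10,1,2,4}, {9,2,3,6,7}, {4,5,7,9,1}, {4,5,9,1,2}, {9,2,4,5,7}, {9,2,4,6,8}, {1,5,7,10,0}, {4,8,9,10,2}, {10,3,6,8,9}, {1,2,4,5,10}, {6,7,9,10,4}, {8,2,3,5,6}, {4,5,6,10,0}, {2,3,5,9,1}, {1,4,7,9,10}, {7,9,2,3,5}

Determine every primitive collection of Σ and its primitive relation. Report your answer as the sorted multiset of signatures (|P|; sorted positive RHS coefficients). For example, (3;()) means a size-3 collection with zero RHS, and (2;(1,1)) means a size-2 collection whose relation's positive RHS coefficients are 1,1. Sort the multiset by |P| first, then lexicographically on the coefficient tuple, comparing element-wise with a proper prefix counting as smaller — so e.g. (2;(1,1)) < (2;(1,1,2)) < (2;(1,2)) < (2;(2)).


23 collections generate NE(X_Σ); each relation:

  P = {0,9}:  v_{0} + v_{9} = v_{7}  ⟹  sig = (2;(1))
  P = {1,6}:  v_{1} + v_{6} = v_{10}  ⟹  sig = (2;(1))
  P = {3,4}:  v_{3} + v_{4} = v_{2}  ⟹  sig = (2;(1))
  P = {7,8}:  v_{7} + v_{8} = v_{4} + 2·v_{6} + v_{9}  ⟹  sig = (2;(1,1,2))
  P = {0,8}:  v_{0} + v_{8} = v_{4} + 2·v_{6}  ⟹  sig = (2;(1,2))
  P = {1,8}:  v_{1} + v_{8} = v_{2} + 2·v_{10}  ⟹  sig = (2;(1,2))
  P = {0,1,3}:  v_{0} + v_{1} + v_{3} = 0  ⟹  sig = (3;())
  P = {0,1,2}:  v_{0} + v_{1} + v_{2} = v_{4}  ⟹  sig = (3;(1))
  P = {0,3,10}:  v_{0} + v_{3} + v_{10} = v_{6}  ⟹  sig = (3;(1))
  P = {1,3,7}:  v_{1} + v_{3} + v_{7} = v_{9}  ⟹  sig = (3;(1))
  P = {2,6,10}:  v_{2} + v_{6} + v_{10} = v_{8}  ⟹  sig = (3;(1))
  P = {0,2,10}:  v_{0} + v_{2} + v_{10} = v_{4} + v_{6}  ⟹  sig = (3;(1,1))
  P = {1,2,7}:  v_{1} + v_{2} + v_{7} = v_{4} + v_{9}  ⟹  sig = (3;(1,1))
  P = {3,7,10}:  v_{3} + v_{7} + v_{10} = v_{6} + v_{9}  ⟹  sig = (3;(1,1))
  P = {5,8,9}:  v_{5} + v_{8} + v_{9} = v_{3} + v_{10}  ⟹  sig = (3;(1,1))
  P = {2,7,10}:  v_{2} + v_{7} + v_{10} = v_{4} + v_{6} + v_{9}  ⟹  sig = (3;(1,1,1))
  P = {4,5,6,9}:  v_{4} + v_{5} + v_{6} + v_{9} = 0  ⟹  sig = (4;())
  P = {2,5,6,9}:  v_{2} + v_{5} + v_{6} + v_{9} = v_{3}  ⟹  sig = (4;(1))
  P = {4,5,6,7}:  v_{4} + v_{5} + v_{6} + v_{7} = v_{0}  ⟹  sig = (4;(1))
  P = {4,5,9,10}:  v_{4} + v_{5} + v_{9} + v_{10} = v_{1}  ⟹  sig = (4;(1))
  P = {2,5,6,7}:  v_{2} + v_{5} + v_{6} + v_{7} = v_{0} + v_{3}  ⟹  sig = (4;(1,1))
  P = {2,5,9,10}:  v_{2} + v_{5} + v_{9} + v_{10} = v_{1} + v_{3}  ⟹  sig = (4;(1,1))
  P = {4,5,7,10}:  v_{4} + v_{5} + v_{7} + v_{10} = v_{0} + v_{1}  ⟹  sig = (4;(1,1))

Sorted signature multiset PRS(X):
    |P|=2: 6 collections, coeffs (1), (1), (1), (1,1,2), (1,2), (1,2)
    |P|=3: 10 collections, coeffs (), (1), (1), (1), (1), (1,1), (1,1), (1,1), (1,1), (1,1,1)
    |P|=4: 7 collections, coeffs (), (1), (1), (1), (1,1), (1,1), (1,1)


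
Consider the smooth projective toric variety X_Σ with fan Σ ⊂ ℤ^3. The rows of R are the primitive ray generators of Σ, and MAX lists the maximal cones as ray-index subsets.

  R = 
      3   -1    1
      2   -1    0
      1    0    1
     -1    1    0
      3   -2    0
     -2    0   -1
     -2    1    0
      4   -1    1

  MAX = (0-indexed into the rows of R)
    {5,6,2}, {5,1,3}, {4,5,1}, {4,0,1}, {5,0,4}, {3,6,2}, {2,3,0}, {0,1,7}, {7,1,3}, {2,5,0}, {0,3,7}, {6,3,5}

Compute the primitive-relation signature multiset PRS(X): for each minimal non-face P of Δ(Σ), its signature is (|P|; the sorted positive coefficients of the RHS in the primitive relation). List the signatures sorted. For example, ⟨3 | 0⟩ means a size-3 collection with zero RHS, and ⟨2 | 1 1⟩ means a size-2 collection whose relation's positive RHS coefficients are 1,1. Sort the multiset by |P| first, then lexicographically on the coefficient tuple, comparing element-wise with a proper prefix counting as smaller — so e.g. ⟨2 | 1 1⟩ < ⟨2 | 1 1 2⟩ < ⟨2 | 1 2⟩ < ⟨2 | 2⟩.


The 14 primitive collections of Σ (r=8, n=3):

  P={1,6}:  v_{1} + v_{6} = 0  ⇒ sig = ⟨2 | 0⟩
  P={0,6}:  v_{0} + v_{6} = v_{2}  ⇒ sig = ⟨2 | 1⟩
  P={1,2}:  v_{1} + v_{2} = v_{0}  ⇒ sig = ⟨2 | 1⟩
  P={3,4}:  v_{3} + v_{4} = v_{1}  ⇒ sig = ⟨2 | 1⟩
  P={5,7}:  v_{5} + v_{7} = v_{1}  ⇒ sig = ⟨2 | 1⟩
  P={4,6}:  v_{4} + v_{6} = v_{0} + v_{5}  ⇒ sig = ⟨2 | 1 1⟩
  P={6,7}:  v_{6} + v_{7} = v_{0} + v_{3}  ⇒ sig = ⟨2 | 1 1⟩
  P={2,4}:  v_{2} + v_{4} = 2·v_{0} + v_{5}  ⇒ sig = ⟨2 | 1 2⟩
  P={2,7}:  v_{2} + v_{7} = 2·v_{0} + v_{3}  ⇒ sig = ⟨2 | 1 2⟩
  P={4,7}:  v_{4} + v_{7} = v_{0} + 2·v_{1}  ⇒ sig = ⟨2 | 1 2⟩
  P={0,3,5}:  v_{0} + v_{3} + v_{5} = 0  ⇒ sig = ⟨3 | 0⟩
  P={0,1,3}:  v_{0} + v_{1} + v_{3} = v_{7}  ⇒ sig = ⟨3 | 1⟩
  P={0,1,5}:  v_{0} + v_{1} + v_{5} = v_{4}  ⇒ sig = ⟨3 | 1⟩
  P={2,3,5}:  v_{2} + v_{3} + v_{5} = v_{6}  ⇒ sig = ⟨3 | 1⟩

Signatures (|P|; sorted positive RHS coefficients), sorted:
    ⟨2 | 0⟩
    ⟨2 | 1⟩
    ⟨2 | 1⟩
    ⟨2 | 1⟩
    ⟨2 | 1⟩
    ⟨2 | 1 1⟩
    ⟨2 | 1 1⟩
    ⟨2 | 1 2⟩
    ⟨2 | 1 2⟩
    ⟨2 | 1 2⟩
    ⟨3 | 0⟩
    ⟨3 | 1⟩
    ⟨3 | 1⟩
    ⟨3 | 1⟩


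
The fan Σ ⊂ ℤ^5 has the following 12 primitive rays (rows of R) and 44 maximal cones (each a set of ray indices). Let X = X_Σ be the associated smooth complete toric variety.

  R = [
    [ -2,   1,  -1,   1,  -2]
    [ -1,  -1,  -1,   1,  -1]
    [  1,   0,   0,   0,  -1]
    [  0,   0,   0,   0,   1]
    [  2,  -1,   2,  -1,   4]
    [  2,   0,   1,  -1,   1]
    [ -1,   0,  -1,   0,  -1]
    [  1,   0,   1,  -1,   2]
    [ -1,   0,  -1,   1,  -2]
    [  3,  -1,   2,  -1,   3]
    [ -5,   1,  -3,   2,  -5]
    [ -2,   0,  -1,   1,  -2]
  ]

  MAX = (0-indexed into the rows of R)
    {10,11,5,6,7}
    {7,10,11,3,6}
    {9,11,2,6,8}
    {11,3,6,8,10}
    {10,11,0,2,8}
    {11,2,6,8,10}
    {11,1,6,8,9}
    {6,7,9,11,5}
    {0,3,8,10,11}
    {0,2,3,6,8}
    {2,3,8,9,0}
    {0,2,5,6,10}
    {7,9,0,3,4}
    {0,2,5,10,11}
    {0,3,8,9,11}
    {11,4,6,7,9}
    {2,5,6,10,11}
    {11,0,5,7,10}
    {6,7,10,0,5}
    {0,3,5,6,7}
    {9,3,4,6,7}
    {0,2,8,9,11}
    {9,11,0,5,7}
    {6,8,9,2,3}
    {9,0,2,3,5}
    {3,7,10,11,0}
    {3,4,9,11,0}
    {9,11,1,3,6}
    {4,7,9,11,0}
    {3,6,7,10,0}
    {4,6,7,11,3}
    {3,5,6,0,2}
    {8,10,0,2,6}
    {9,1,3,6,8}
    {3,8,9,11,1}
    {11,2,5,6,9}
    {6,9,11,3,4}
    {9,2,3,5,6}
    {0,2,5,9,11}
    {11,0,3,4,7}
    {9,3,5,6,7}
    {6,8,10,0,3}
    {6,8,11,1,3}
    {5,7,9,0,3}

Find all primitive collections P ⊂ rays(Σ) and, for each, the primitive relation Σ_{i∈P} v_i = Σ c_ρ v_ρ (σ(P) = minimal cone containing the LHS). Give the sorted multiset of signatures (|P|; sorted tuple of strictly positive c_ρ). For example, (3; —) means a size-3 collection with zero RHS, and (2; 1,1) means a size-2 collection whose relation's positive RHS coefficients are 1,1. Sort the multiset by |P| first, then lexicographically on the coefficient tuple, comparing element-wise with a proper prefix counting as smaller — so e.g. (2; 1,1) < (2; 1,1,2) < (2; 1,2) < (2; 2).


Σ has 23 primitive collections:

  • {7,8}:  v_{7} + v_{8} = 0  ⟹  sig = (2; —)
  • {2,4}:  v_{2} + v_{4} = v_{9}  ⟹  sig = (2; 1)
  • {2,7}:  v_{2} + v_{7} = v_{5}  ⟹  sig = (2; 1)
  • {5,8}:  v_{5} + v_{8} = v_{2}  ⟹  sig = (2; 1)
  • {9,10}:  v_{9} + v_{10} = v_{11}  ⟹  sig = (2; 1)
  • {4,5}:  v_{4} + v_{5} = v_{7} + v_{9}  ⟹  sig = (2; 1,1)
  • {0,1}:  v_{0} + v_{1} = v_{3} + v_{8} + v_{11}  ⟹  sig = (2; 1,1,1)
  • {1,5}:  v_{1} + v_{5} = v_{6} + v_{8} + v_{9}  ⟹  sig = (2; 1,1,1)
  • {4,8}:  v_{4} + v_{8} = v_{3} + v_{9} + v_{11}  ⟹  sig = (2; 1,1,1)
  • {1,7}:  v_{1} + v_{7} = v_{3} + v_{6} + v_{9} + v_{11}  ⟹  sig = (2; 1,1,1,1)
  • {1,10}:  v_{1} + v_{10} = v_{3} + v_{6} + v_{8} + 2·v_{11}  ⟹  sig = (2; 1,1,1,2)
  • {1,2}:  v_{1} + v_{2} = v_{6} + 2·v_{8} + v_{9}  ⟹  sig = (2; 1,1,2)
  • {4,10}:  v_{4} + v_{10} = v_{3} + v_{7} + 2·v_{11}  ⟹  sig = (2; 1,1,2)
  • {1,4}:  v_{1} + v_{4} = 2·v_{3} + v_{6} + 2·v_{9} + 2·v_{11}  ⟹  sig = (2; 1,2,2,2)
  • {0,6,9}:  v_{0} + v_{6} + v_{9} = 0  ⟹  sig = (3; —)
  • {3,5,11}:  v_{3} + v_{5} + v_{11} = 0  ⟹  sig = (3; —)
  • {0,6,11}:  v_{0} + v_{6} + v_{11} = v_{10}  ⟹  sig = (3; 1)
  • {2,3,11}:  v_{2} + v_{3} + v_{11} = v_{8}  ⟹  sig = (3; 1)
  • {3,5,10}:  v_{3} + v_{5} + v_{10} = v_{0} + v_{6}  ⟹  sig = (3; 1,1)
  • {0,4,6}:  v_{0} + v_{4} + v_{6} = v_{3} + v_{7} + v_{11}  ⟹  sig = (3; 1,1,1)
  • {2,3,10}:  v_{2} + v_{3} + v_{10} = v_{0} + v_{6} + v_{8}  ⟹  sig = (3; 1,1,1)
  • {3,7,9,11}:  v_{3} + v_{7} + v_{9} + v_{11} = v_{4}  ⟹  sig = (4; 1)
  • {3,6,8,9,11}:  v_{3} + v_{6} + v_{8} + v_{9} + v_{11} = v_{1}  ⟹  sig = (5; 1)

Sorted signature multiset PRS(X):
{ (2; —),  (2; 1) ×4,  (2; 1,1),  (2; 1,1,1) ×3,  (2; 1,1,1,1),  (2; 1,1,1,2),  (2; 1,1,2) ×2,  (2; 1,2,2,2),  (3; —) ×2,  (3; 1) ×2,  (3; 1,1),  (3; 1,1,1) ×2,  (4; 1),  (5; 1) }


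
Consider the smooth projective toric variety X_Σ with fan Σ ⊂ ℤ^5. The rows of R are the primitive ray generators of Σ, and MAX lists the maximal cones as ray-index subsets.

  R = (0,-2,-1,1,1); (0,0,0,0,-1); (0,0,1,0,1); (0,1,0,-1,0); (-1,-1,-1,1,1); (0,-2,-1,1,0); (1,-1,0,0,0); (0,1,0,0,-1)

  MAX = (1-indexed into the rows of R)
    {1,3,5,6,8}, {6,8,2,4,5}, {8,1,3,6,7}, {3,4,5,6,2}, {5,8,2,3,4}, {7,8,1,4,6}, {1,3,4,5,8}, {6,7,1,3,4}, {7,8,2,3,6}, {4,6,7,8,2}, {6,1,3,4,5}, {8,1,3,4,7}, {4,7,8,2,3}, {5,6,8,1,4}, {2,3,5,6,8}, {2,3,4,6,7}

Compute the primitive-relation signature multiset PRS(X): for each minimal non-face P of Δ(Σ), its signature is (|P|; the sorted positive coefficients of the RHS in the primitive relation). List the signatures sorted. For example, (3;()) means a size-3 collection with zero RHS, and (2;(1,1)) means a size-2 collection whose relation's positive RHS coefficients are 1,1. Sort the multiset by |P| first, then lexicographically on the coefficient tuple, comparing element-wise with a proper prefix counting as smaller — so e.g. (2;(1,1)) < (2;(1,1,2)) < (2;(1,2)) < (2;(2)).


Primitive collections (3):

  P={1,2}:  v_{1} + v_{2} = v_{6}  so sig = (2;(1))
  P={5,7}:  v_{5} + v_{7} = v_{1}  so sig = (2;(1))
  P={3,4,6,8}:  v_{3} + v_{4} + v_{6} + v_{8} = 0  so sig = (4;())

Sorted signature multiset PRS(X):
    |P|=2: 2 collections, coeffs (1), (1)
    |P|=4: 1 collection, coeffs ()
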